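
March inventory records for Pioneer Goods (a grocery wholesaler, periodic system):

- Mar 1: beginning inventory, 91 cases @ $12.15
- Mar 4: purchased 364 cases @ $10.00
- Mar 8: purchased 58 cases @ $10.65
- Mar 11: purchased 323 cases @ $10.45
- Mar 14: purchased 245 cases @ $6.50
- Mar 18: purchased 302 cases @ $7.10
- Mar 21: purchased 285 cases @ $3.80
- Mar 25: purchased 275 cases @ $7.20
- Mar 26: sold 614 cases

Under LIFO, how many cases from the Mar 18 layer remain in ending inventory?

Mar 26, 614 sold [LIFO — newest first]: 275 @ $7.20 + 285 @ $3.80 + 54 @ $7.10 = $3,446.40
Ending inventory: 91 @ $12.15 + 364 @ $10.00 + 58 @ $10.65 + 323 @ $10.45 + 245 @ $6.50 + 248 @ $7.10 = $12,092.00
Check: goods available $15,538.40 = COGS $3,446.40 + ending $12,092.00

248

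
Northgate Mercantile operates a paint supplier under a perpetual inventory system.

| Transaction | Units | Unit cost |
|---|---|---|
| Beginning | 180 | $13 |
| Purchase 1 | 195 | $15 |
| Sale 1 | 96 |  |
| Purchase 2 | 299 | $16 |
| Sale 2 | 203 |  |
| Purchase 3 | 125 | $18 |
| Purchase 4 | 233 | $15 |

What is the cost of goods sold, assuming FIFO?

Sale 1 (96) [FIFO — oldest first]: 96 @ $13 = $1,248
Sale 2 (203) [FIFO — oldest first]: 84 @ $13 + 119 @ $15 = $2,877
Total COGS = $1,248 + $2,877 = $4,125
Ending inventory: 76 @ $15 + 299 @ $16 + 125 @ $18 + 233 @ $15 = $11,669

COGS = $4,125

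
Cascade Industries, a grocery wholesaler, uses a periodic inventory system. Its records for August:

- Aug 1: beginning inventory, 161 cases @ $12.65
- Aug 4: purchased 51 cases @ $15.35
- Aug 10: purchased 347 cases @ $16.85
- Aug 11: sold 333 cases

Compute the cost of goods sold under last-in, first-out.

COGS = $5,611.05

Aug 11, 333 sold [LIFO — newest first]: 333 @ $16.85 = $5,611.05
Ending inventory: 161 @ $12.65 + 51 @ $15.35 + 14 @ $16.85 = $3,055.40
Check: goods available $8,666.45 = COGS $5,611.05 + ending $3,055.40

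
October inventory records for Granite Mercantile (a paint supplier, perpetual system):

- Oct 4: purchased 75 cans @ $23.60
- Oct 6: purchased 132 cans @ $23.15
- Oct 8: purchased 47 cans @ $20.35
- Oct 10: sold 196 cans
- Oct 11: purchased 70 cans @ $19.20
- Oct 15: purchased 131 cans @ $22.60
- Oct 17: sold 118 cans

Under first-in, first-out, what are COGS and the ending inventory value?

Oct 10, 196 sold [FIFO — oldest first]: 75 @ $23.60 + 121 @ $23.15 = $4,571.15
Oct 17, 118 sold [FIFO — oldest first]: 11 @ $23.15 + 47 @ $20.35 + 60 @ $19.20 = $2,363.10
Total COGS = $4,571.15 + $2,363.10 = $6,934.25
Ending inventory: 10 @ $19.20 + 131 @ $22.60 = $3,152.60
Check: goods available $10,086.85 = COGS $6,934.25 + ending $3,152.60

COGS = $6,934.25; ending inventory = $3,152.60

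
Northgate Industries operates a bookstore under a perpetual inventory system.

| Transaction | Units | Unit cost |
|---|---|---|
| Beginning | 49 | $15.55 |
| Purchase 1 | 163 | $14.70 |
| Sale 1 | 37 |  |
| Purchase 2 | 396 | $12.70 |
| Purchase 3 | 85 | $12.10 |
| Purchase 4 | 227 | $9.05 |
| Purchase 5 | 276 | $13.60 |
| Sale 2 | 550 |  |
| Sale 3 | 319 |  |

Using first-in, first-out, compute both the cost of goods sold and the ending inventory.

Sale 1 (37) [FIFO — oldest first]: 37 @ $15.55 = $575.35
Sale 2 (550) [FIFO — oldest first]: 12 @ $15.55 + 163 @ $14.70 + 375 @ $12.70 = $7,345.20
Sale 3 (319) [FIFO — oldest first]: 21 @ $12.70 + 85 @ $12.10 + 213 @ $9.05 = $3,222.85
Total COGS = $575.35 + $7,345.20 + $3,222.85 = $11,143.40
Ending inventory: 14 @ $9.05 + 276 @ $13.60 = $3,880.30
Check: goods available $15,023.70 = COGS $11,143.40 + ending $3,880.30

COGS = $11,143.40; ending inventory = $3,880.30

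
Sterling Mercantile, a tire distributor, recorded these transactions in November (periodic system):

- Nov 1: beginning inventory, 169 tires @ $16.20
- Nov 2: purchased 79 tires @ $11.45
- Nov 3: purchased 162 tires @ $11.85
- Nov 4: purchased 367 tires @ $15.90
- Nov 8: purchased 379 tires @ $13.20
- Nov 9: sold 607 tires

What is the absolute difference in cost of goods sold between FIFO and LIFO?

FIFO COGS: 169 @ $16.20 + 79 @ $11.45 + 162 @ $11.85 + 197 @ $15.90 = $8,694.35
LIFO COGS: 379 @ $13.20 + 228 @ $15.90 = $8,628.00
Difference = |$8,694.35 − $8,628.00| = $66.35

$66.35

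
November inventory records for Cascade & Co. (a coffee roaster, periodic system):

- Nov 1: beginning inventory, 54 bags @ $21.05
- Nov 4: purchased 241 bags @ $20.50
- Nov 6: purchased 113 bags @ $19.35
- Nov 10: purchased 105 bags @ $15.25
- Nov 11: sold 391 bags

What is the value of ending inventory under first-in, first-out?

Ending inventory = $1,930.20

Nov 11, 391 sold [FIFO — oldest first]: 54 @ $21.05 + 241 @ $20.50 + 96 @ $19.35 = $7,934.80
Ending inventory: 17 @ $19.35 + 105 @ $15.25 = $1,930.20
Check: goods available $9,865.00 = COGS $7,934.80 + ending $1,930.20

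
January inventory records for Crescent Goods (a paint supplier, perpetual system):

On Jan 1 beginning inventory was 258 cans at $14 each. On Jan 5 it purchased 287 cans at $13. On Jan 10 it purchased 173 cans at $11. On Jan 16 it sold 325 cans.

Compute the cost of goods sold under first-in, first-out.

COGS = $4,483

Jan 16, 325 sold [FIFO — oldest first]: 258 @ $14 + 67 @ $13 = $4,483
Ending inventory: 220 @ $13 + 173 @ $11 = $4,763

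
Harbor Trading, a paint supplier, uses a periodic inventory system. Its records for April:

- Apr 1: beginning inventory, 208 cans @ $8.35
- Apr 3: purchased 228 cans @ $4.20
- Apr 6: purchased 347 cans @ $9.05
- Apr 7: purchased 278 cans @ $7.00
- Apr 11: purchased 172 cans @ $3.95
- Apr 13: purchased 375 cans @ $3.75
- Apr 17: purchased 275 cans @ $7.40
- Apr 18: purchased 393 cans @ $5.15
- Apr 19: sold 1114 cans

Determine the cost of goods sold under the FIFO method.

COGS = $7,990.10

Apr 19, 1114 sold [FIFO — oldest first]: 208 @ $8.35 + 228 @ $4.20 + 347 @ $9.05 + 278 @ $7.00 + 53 @ $3.95 = $7,990.10
Ending inventory: 119 @ $3.95 + 375 @ $3.75 + 275 @ $7.40 + 393 @ $5.15 = $5,935.25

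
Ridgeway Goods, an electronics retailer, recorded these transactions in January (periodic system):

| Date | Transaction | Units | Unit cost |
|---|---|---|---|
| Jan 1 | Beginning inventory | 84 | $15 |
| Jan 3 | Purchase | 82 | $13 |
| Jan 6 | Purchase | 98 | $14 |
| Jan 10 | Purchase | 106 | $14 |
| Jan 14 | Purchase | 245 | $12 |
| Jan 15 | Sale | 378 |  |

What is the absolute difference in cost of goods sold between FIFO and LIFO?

FIFO COGS: 84 @ $15 + 82 @ $13 + 98 @ $14 + 106 @ $14 + 8 @ $12 = $5,278
LIFO COGS: 245 @ $12 + 106 @ $14 + 27 @ $14 = $4,802
Difference = |$5,278 − $4,802| = $476

$476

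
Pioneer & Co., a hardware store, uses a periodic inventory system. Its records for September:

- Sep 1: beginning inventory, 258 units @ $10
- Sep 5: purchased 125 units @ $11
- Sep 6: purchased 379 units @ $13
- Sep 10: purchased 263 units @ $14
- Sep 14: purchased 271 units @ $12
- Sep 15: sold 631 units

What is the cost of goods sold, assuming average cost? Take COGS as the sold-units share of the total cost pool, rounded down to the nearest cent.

Sep 15, sell 631: 631/1296 × $15,816.00 → $7,700.53
Ending inventory (cost pool remaining) = $8,115.47
Check: goods available $15,816.00 = COGS $7,700.53 + ending $8,115.47

COGS = $7,700.53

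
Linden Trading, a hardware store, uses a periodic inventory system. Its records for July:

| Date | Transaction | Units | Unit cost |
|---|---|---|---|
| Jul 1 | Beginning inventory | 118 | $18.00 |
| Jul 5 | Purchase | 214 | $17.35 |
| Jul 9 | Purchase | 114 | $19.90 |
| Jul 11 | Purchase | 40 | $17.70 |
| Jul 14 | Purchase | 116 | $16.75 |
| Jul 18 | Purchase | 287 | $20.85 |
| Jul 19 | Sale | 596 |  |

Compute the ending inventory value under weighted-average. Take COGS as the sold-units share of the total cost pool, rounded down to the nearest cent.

Ending inventory = $5,517.39

Jul 19, sell 596: 596/889 × $16,740.45 → $11,223.06
Ending inventory (cost pool remaining) = $5,517.39
Check: goods available $16,740.45 = COGS $11,223.06 + ending $5,517.39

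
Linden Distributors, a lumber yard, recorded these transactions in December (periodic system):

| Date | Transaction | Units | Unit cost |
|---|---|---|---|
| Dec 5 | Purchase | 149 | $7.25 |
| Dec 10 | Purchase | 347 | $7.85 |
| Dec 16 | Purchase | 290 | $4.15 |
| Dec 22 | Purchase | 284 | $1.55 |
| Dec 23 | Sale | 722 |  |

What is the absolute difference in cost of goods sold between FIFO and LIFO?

FIFO COGS: 149 @ $7.25 + 347 @ $7.85 + 226 @ $4.15 = $4,742.10
LIFO COGS: 284 @ $1.55 + 290 @ $4.15 + 148 @ $7.85 = $2,805.50
Difference = |$4,742.10 − $2,805.50| = $1,936.60

$1,936.60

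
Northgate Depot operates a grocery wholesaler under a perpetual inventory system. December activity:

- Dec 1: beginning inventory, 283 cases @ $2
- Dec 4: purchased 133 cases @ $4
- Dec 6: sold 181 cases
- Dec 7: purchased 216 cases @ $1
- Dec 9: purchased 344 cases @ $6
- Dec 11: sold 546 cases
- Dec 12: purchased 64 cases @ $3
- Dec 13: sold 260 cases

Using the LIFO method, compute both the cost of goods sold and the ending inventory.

COGS = $3,464; ending inventory = $106

Dec 6, 181 sold [LIFO — newest first]: 133 @ $4 + 48 @ $2 = $628
Dec 11, 546 sold [LIFO — newest first]: 344 @ $6 + 202 @ $1 = $2,266
Dec 13, 260 sold [LIFO — newest first]: 64 @ $3 + 14 @ $1 + 182 @ $2 = $570
Total COGS = $628 + $2,266 + $570 = $3,464
Ending inventory: 53 @ $2 = $106
Check: goods available $3,570 = COGS $3,464 + ending $106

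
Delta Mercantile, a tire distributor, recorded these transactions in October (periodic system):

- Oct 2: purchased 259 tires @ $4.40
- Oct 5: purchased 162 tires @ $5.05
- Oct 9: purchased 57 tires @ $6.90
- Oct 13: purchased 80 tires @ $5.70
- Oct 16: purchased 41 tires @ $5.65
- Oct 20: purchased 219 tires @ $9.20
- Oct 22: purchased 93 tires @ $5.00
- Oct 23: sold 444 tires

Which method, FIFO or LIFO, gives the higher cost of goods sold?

LIFO

FIFO COGS: 259 @ $4.40 + 162 @ $5.05 + 23 @ $6.90 = $2,116.40
LIFO COGS: 93 @ $5.00 + 219 @ $9.20 + 41 @ $5.65 + 80 @ $5.70 + 11 @ $6.90 = $3,243.35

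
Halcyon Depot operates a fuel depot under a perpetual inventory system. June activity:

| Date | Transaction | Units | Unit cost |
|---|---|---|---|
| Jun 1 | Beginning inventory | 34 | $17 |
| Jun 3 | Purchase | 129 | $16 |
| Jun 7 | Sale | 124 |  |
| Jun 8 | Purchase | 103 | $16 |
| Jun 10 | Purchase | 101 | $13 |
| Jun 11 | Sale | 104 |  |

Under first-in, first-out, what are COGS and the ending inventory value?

COGS = $3,682; ending inventory = $1,921

Jun 7, 124 sold [FIFO — oldest first]: 34 @ $17 + 90 @ $16 = $2,018
Jun 11, 104 sold [FIFO — oldest first]: 39 @ $16 + 65 @ $16 = $1,664
Total COGS = $2,018 + $1,664 = $3,682
Ending inventory: 38 @ $16 + 101 @ $13 = $1,921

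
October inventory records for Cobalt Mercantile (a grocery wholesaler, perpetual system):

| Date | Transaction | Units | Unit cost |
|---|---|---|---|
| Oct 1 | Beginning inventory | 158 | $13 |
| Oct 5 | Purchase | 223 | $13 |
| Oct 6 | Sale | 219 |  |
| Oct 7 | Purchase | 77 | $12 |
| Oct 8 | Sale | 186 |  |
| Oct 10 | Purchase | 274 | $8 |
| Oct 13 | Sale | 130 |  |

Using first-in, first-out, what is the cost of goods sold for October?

COGS = $6,493

Oct 6, 219 sold [FIFO — oldest first]: 158 @ $13 + 61 @ $13 = $2,847
Oct 8, 186 sold [FIFO — oldest first]: 162 @ $13 + 24 @ $12 = $2,394
Oct 13, 130 sold [FIFO — oldest first]: 53 @ $12 + 77 @ $8 = $1,252
Total COGS = $2,847 + $2,394 + $1,252 = $6,493
Ending inventory: 197 @ $8 = $1,576
Check: goods available $8,069 = COGS $6,493 + ending $1,576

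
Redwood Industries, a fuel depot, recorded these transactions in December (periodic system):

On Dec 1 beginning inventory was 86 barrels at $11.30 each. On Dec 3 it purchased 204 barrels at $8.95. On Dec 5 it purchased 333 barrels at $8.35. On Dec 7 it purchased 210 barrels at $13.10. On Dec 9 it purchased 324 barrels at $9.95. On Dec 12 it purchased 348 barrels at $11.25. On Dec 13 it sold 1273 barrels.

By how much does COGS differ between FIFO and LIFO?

$331.50

FIFO COGS: 86 @ $11.30 + 204 @ $8.95 + 333 @ $8.35 + 210 @ $13.10 + 324 @ $9.95 + 116 @ $11.25 = $12,857.95
LIFO COGS: 348 @ $11.25 + 324 @ $9.95 + 210 @ $13.10 + 333 @ $8.35 + 58 @ $8.95 = $13,189.45
Difference = |$12,857.95 − $13,189.45| = $331.50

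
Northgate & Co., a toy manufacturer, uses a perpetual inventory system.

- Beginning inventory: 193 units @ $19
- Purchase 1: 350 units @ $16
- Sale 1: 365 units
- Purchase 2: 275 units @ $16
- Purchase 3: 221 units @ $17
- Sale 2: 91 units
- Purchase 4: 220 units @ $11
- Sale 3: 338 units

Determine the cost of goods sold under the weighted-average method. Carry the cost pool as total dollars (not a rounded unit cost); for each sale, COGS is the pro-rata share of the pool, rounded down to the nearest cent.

After Beginning: 193 on hand, pool $3,667.00 (≈ $19.0000 each)
After Purchase 1: 543 on hand, pool $9,267.00 (≈ $17.0663 each)
Sale 1, sell 365: 365/543 × $9,267.00 → $6,229.19
After Purchase 2: 453 on hand, pool $7,437.81 (≈ $16.4190 each)
After Purchase 3: 674 on hand, pool $11,194.81 (≈ $16.6095 each)
Sale 2, sell 91: 91/674 × $11,194.81 → $1,511.46
After Purchase 4: 803 on hand, pool $12,103.35 (≈ $15.0727 each)
Sale 3, sell 338: 338/803 × $12,103.35 → $5,094.56
Total COGS = $6,229.19 + $1,511.46 + $5,094.56 = $12,835.21
Ending inventory (cost pool remaining) = $7,008.79

COGS = $12,835.21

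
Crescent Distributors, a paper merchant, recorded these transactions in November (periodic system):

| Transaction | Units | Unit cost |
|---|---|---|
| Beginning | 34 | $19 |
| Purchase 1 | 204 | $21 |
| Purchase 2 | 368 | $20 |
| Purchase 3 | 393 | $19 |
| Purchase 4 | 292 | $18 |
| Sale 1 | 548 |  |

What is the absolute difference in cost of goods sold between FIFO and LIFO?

FIFO COGS: 34 @ $19 + 204 @ $21 + 310 @ $20 = $11,130
LIFO COGS: 292 @ $18 + 256 @ $19 = $10,120
Difference = |$11,130 − $10,120| = $1,010

$1,010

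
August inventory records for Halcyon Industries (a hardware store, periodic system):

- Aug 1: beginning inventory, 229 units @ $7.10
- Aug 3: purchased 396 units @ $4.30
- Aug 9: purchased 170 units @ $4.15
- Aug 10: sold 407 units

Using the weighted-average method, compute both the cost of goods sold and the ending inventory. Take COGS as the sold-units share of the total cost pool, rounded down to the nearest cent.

Aug 10, sell 407: 407/795 × $4,034.20 → $2,065.30
Ending inventory (cost pool remaining) = $1,968.90
Check: goods available $4,034.20 = COGS $2,065.30 + ending $1,968.90

COGS = $2,065.30; ending inventory = $1,968.90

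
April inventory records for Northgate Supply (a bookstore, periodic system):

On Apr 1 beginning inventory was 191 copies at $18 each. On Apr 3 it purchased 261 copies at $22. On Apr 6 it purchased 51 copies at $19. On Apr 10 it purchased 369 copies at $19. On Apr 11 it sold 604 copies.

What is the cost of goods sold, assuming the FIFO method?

COGS = $12,068

Apr 11, 604 sold [FIFO — oldest first]: 191 @ $18 + 261 @ $22 + 51 @ $19 + 101 @ $19 = $12,068
Ending inventory: 268 @ $19 = $5,092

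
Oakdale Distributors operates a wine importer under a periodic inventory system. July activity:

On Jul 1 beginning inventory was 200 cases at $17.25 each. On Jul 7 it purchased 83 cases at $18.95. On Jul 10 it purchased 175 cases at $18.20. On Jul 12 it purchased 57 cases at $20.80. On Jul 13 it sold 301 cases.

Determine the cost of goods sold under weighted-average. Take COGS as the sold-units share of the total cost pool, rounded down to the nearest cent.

COGS = $5,490.15

Jul 13, sell 301: 301/515 × $9,393.45 → $5,490.15
Ending inventory (cost pool remaining) = $3,903.30
Check: goods available $9,393.45 = COGS $5,490.15 + ending $3,903.30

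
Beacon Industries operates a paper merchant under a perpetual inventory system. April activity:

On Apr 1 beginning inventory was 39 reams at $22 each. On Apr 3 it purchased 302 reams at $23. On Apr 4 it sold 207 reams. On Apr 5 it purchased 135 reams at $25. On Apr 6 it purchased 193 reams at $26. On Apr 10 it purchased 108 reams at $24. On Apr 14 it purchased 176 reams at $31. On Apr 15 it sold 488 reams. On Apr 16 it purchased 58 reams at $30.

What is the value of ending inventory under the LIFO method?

Ending inventory = $7,883

Apr 4, 207 sold [LIFO — newest first]: 207 @ $23 = $4,761
Apr 15, 488 sold [LIFO — newest first]: 176 @ $31 + 108 @ $24 + 193 @ $26 + 11 @ $25 = $13,341
Total COGS = $4,761 + $13,341 = $18,102
Ending inventory: 39 @ $22 + 95 @ $23 + 124 @ $25 + 58 @ $30 = $7,883
Check: goods available $25,985 = COGS $18,102 + ending $7,883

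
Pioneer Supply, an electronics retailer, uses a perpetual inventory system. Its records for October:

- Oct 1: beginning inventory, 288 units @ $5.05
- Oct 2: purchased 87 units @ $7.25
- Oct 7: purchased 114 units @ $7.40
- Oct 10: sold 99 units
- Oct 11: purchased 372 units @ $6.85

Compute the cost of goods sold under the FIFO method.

Oct 10, 99 sold [FIFO — oldest first]: 99 @ $5.05 = $499.95
Ending inventory: 189 @ $5.05 + 87 @ $7.25 + 114 @ $7.40 + 372 @ $6.85 = $4,977.00
Check: goods available $5,476.95 = COGS $499.95 + ending $4,977.00

COGS = $499.95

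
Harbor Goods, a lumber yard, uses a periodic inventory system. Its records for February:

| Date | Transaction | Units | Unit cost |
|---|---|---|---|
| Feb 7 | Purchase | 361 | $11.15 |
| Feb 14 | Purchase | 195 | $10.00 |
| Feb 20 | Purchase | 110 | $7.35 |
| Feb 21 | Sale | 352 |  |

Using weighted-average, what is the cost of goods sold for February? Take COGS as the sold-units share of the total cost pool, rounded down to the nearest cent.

Feb 21, sell 352: 352/666 × $6,783.65 → $3,585.35
Ending inventory (cost pool remaining) = $3,198.30

COGS = $3,585.35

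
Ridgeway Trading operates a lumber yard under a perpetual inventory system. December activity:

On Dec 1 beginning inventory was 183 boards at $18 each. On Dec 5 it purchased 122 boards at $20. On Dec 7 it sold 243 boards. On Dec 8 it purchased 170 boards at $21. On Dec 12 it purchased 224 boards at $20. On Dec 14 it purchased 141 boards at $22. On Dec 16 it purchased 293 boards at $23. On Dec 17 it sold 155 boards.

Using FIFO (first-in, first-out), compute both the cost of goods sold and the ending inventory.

Dec 7, 243 sold [FIFO — oldest first]: 183 @ $18 + 60 @ $20 = $4,494
Dec 17, 155 sold [FIFO — oldest first]: 62 @ $20 + 93 @ $21 = $3,193
Total COGS = $4,494 + $3,193 = $7,687
Ending inventory: 77 @ $21 + 224 @ $20 + 141 @ $22 + 293 @ $23 = $15,938

COGS = $7,687; ending inventory = $15,938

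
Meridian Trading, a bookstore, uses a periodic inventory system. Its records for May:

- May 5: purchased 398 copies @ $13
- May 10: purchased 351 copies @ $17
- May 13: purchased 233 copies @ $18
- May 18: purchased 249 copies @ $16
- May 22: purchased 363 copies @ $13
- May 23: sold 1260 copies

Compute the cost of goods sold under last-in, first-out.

May 23, 1260 sold [LIFO — newest first]: 363 @ $13 + 249 @ $16 + 233 @ $18 + 351 @ $17 + 64 @ $13 = $19,696
Ending inventory: 334 @ $13 = $4,342

COGS = $19,696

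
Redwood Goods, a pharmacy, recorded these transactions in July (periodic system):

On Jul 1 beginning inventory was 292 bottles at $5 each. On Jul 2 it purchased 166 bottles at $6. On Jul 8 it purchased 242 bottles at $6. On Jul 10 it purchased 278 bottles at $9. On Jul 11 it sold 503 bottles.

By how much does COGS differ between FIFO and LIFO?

FIFO COGS: 292 @ $5 + 166 @ $6 + 45 @ $6 = $2,726
LIFO COGS: 278 @ $9 + 225 @ $6 = $3,852
Difference = |$2,726 − $3,852| = $1,126

$1,126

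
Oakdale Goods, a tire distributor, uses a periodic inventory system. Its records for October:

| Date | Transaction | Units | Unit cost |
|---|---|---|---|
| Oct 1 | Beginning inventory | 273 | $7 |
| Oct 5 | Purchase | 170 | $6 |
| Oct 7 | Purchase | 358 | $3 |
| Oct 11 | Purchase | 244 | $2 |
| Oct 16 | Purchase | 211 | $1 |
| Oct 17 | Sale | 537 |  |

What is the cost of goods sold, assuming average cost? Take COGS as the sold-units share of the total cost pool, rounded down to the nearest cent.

COGS = $2,011.18

Oct 17, sell 537: 537/1256 × $4,704.00 → $2,011.18
Ending inventory (cost pool remaining) = $2,692.82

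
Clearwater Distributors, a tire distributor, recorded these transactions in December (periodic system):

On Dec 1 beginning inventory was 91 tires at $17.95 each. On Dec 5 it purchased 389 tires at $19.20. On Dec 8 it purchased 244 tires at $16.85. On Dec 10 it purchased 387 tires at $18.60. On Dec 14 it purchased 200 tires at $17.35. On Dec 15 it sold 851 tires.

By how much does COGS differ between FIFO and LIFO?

$412.25

FIFO COGS: 91 @ $17.95 + 389 @ $19.20 + 244 @ $16.85 + 127 @ $18.60 = $15,575.85
LIFO COGS: 200 @ $17.35 + 387 @ $18.60 + 244 @ $16.85 + 20 @ $19.20 = $15,163.60
Difference = |$15,575.85 − $15,163.60| = $412.25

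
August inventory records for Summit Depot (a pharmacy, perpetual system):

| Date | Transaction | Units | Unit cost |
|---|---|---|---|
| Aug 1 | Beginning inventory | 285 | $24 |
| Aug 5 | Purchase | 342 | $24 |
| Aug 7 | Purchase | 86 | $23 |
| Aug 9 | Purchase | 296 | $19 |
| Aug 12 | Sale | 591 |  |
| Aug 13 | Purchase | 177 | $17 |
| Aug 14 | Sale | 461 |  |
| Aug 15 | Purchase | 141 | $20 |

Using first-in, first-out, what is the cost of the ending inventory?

Ending inventory = $5,098

Aug 12, 591 sold [FIFO — oldest first]: 285 @ $24 + 306 @ $24 = $14,184
Aug 14, 461 sold [FIFO — oldest first]: 36 @ $24 + 86 @ $23 + 296 @ $19 + 43 @ $17 = $9,197
Total COGS = $14,184 + $9,197 = $23,381
Ending inventory: 134 @ $17 + 141 @ $20 = $5,098
Check: goods available $28,479 = COGS $23,381 + ending $5,098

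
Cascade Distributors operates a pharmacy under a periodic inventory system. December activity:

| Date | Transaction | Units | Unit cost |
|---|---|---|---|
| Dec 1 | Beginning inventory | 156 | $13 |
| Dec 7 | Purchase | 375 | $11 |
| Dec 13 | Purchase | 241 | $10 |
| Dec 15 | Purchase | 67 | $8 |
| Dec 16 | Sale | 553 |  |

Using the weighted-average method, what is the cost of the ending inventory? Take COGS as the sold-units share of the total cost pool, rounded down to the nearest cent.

Ending inventory = $3,101.69

Dec 16, sell 553: 553/839 × $9,099.00 → $5,997.31
Ending inventory (cost pool remaining) = $3,101.69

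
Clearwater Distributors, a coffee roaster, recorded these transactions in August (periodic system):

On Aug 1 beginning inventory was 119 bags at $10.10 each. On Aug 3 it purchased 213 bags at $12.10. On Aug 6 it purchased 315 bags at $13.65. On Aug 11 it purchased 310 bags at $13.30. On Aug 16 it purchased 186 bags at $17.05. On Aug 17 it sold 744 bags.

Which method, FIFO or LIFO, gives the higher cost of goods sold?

LIFO

FIFO COGS: 119 @ $10.10 + 213 @ $12.10 + 315 @ $13.65 + 97 @ $13.30 = $9,369.05
LIFO COGS: 186 @ $17.05 + 310 @ $13.30 + 248 @ $13.65 = $10,679.50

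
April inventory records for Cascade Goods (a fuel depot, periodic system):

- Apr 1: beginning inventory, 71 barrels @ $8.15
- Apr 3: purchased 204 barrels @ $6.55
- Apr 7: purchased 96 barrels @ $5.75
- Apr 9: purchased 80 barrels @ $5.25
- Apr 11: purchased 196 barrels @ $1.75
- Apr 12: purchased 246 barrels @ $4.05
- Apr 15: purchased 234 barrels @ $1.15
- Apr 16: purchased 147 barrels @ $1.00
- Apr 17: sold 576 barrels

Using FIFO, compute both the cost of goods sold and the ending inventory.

COGS = $3,105.60; ending inventory = $1,536.65

Apr 17, 576 sold [FIFO — oldest first]: 71 @ $8.15 + 204 @ $6.55 + 96 @ $5.75 + 80 @ $5.25 + 125 @ $1.75 = $3,105.60
Ending inventory: 71 @ $1.75 + 246 @ $4.05 + 234 @ $1.15 + 147 @ $1.00 = $1,536.65
Check: goods available $4,642.25 = COGS $3,105.60 + ending $1,536.65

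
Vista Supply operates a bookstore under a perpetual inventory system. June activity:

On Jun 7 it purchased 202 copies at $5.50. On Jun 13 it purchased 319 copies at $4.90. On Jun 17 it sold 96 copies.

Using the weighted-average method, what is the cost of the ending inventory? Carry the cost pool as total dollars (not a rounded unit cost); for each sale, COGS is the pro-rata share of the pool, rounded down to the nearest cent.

After Jun 7: 202 on hand, pool $1,111.00 (≈ $5.5000 each)
After Jun 13: 521 on hand, pool $2,674.10 (≈ $5.1326 each)
Jun 17, sell 96: 96/521 × $2,674.10 → $492.73
Ending inventory (cost pool remaining) = $2,181.37
Check: goods available $2,674.10 = COGS $492.73 + ending $2,181.37

Ending inventory = $2,181.37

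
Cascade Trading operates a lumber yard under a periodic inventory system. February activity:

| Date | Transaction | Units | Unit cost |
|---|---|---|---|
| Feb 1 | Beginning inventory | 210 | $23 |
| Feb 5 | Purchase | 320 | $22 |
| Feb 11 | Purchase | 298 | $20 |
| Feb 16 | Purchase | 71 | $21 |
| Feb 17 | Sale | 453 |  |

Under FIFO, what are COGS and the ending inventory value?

Feb 17, 453 sold [FIFO — oldest first]: 210 @ $23 + 243 @ $22 = $10,176
Ending inventory: 77 @ $22 + 298 @ $20 + 71 @ $21 = $9,145

COGS = $10,176; ending inventory = $9,145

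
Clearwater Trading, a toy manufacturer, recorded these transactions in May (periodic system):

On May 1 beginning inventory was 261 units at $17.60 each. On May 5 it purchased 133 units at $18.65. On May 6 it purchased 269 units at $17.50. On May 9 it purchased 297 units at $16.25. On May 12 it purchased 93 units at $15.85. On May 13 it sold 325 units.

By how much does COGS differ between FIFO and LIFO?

FIFO COGS: 261 @ $17.60 + 64 @ $18.65 = $5,787.20
LIFO COGS: 93 @ $15.85 + 232 @ $16.25 = $5,244.05
Difference = |$5,787.20 − $5,244.05| = $543.15

$543.15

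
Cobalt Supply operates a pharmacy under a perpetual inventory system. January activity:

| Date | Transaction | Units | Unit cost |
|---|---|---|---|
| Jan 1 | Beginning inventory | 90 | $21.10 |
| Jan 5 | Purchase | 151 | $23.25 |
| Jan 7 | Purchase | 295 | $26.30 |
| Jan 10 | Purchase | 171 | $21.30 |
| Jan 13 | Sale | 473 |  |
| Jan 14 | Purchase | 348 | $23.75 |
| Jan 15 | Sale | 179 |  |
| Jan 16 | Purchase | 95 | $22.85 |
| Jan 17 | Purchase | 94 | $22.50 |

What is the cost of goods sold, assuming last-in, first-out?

COGS = $15,814.80

Jan 13, 473 sold [LIFO — newest first]: 171 @ $21.30 + 295 @ $26.30 + 7 @ $23.25 = $11,563.55
Jan 15, 179 sold [LIFO — newest first]: 179 @ $23.75 = $4,251.25
Total COGS = $11,563.55 + $4,251.25 = $15,814.80
Ending inventory: 90 @ $21.10 + 144 @ $23.25 + 169 @ $23.75 + 95 @ $22.85 + 94 @ $22.50 = $13,546.50
Check: goods available $29,361.30 = COGS $15,814.80 + ending $13,546.50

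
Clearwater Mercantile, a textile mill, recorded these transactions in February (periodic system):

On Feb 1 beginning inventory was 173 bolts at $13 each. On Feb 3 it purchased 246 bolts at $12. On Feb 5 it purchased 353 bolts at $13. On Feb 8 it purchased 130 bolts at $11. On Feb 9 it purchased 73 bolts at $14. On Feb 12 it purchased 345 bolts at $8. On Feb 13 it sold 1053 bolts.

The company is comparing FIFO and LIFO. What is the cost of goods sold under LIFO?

COGS = $11,625

FIFO COGS: 173 @ $13 + 246 @ $12 + 353 @ $13 + 130 @ $11 + 73 @ $14 + 78 @ $8 = $12,866
LIFO COGS: 345 @ $8 + 73 @ $14 + 130 @ $11 + 353 @ $13 + 152 @ $12 = $11,625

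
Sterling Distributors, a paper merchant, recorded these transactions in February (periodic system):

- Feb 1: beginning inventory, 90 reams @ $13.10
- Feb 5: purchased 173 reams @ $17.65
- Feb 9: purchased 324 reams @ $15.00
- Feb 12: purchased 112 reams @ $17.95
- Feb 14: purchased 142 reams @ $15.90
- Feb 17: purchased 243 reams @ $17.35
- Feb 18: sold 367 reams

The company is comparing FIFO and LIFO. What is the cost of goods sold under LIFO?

COGS = $6,187.65

FIFO COGS: 90 @ $13.10 + 173 @ $17.65 + 104 @ $15.00 = $5,792.45
LIFO COGS: 243 @ $17.35 + 124 @ $15.90 = $6,187.65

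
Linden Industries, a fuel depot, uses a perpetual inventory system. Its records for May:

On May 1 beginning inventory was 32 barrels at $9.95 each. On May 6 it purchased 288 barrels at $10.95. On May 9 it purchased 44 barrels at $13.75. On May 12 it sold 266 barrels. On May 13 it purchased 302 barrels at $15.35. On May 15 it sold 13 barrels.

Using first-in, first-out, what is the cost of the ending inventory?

Ending inventory = $5,689.65

May 12, 266 sold [FIFO — oldest first]: 32 @ $9.95 + 234 @ $10.95 = $2,880.70
May 15, 13 sold [FIFO — oldest first]: 13 @ $10.95 = $142.35
Total COGS = $2,880.70 + $142.35 = $3,023.05
Ending inventory: 41 @ $10.95 + 44 @ $13.75 + 302 @ $15.35 = $5,689.65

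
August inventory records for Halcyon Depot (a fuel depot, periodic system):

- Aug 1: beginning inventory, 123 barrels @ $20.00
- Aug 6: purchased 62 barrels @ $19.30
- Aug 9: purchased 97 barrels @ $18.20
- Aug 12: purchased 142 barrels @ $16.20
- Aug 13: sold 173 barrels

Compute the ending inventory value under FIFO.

Ending inventory = $4,297.40

Aug 13, 173 sold [FIFO — oldest first]: 123 @ $20.00 + 50 @ $19.30 = $3,425.00
Ending inventory: 12 @ $19.30 + 97 @ $18.20 + 142 @ $16.20 = $4,297.40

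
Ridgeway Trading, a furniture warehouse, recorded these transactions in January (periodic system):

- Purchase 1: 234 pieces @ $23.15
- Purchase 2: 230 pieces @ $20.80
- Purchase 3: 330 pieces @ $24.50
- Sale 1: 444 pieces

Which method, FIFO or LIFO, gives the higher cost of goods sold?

LIFO

FIFO COGS: 234 @ $23.15 + 210 @ $20.80 = $9,785.10
LIFO COGS: 330 @ $24.50 + 114 @ $20.80 = $10,456.20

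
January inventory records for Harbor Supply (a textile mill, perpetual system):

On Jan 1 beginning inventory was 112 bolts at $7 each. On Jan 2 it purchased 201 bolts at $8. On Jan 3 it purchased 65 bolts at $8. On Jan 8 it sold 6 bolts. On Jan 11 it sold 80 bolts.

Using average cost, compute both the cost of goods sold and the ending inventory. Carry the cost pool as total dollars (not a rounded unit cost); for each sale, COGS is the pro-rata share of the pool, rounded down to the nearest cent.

COGS = $662.51; ending inventory = $2,249.49

After Jan 1: 112 on hand, pool $784.00 (≈ $7.0000 each)
After Jan 2: 313 on hand, pool $2,392.00 (≈ $7.6422 each)
After Jan 3: 378 on hand, pool $2,912.00 (≈ $7.7037 each)
Jan 8, sell 6: 6/378 × $2,912.00 → $46.22
Jan 11, sell 80: 80/372 × $2,865.78 → $616.29
Total COGS = $46.22 + $616.29 = $662.51
Ending inventory (cost pool remaining) = $2,249.49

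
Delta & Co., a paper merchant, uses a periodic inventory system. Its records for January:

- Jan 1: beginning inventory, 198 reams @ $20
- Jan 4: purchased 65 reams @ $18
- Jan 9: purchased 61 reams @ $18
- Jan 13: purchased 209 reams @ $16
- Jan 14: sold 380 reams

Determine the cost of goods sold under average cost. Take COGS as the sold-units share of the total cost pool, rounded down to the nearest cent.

COGS = $6,824.31

Jan 14, sell 380: 380/533 × $9,572.00 → $6,824.31
Ending inventory (cost pool remaining) = $2,747.69
Check: goods available $9,572.00 = COGS $6,824.31 + ending $2,747.69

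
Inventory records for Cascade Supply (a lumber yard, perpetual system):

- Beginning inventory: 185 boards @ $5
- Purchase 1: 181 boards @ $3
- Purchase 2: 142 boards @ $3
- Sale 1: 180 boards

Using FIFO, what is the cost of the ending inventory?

Ending inventory = $994

Sale 1 (180) [FIFO — oldest first]: 180 @ $5 = $900
Ending inventory: 5 @ $5 + 181 @ $3 + 142 @ $3 = $994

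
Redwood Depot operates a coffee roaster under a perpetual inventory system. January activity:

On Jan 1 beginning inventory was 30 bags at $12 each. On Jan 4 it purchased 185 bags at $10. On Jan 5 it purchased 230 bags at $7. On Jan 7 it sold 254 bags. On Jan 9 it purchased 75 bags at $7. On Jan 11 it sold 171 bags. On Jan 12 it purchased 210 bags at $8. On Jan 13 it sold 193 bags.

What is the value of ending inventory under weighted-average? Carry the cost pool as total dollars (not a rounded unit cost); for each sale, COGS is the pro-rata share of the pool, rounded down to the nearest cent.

Ending inventory = $900.81

After Jan 1: 30 on hand, pool $360.00 (≈ $12.0000 each)
After Jan 4: 215 on hand, pool $2,210.00 (≈ $10.2791 each)
After Jan 5: 445 on hand, pool $3,820.00 (≈ $8.5843 each)
Jan 7, sell 254: 254/445 × $3,820.00 → $2,180.40
After Jan 9: 266 on hand, pool $2,164.60 (≈ $8.1376 each)
Jan 11, sell 171: 171/266 × $2,164.60 → $1,391.52
After Jan 12: 305 on hand, pool $2,453.08 (≈ $8.0429 each)
Jan 13, sell 193: 193/305 × $2,453.08 → $1,552.27
Total COGS = $2,180.40 + $1,391.52 + $1,552.27 = $5,124.19
Ending inventory (cost pool remaining) = $900.81
Check: goods available $6,025.00 = COGS $5,124.19 + ending $900.81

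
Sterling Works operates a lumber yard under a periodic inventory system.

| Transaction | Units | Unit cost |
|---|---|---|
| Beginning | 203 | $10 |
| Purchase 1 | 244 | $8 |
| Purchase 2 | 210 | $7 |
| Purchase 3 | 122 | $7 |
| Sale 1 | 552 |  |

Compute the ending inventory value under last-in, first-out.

Ending inventory = $2,222

Sale 1 (552) [LIFO — newest first]: 122 @ $7 + 210 @ $7 + 220 @ $8 = $4,084
Ending inventory: 203 @ $10 + 24 @ $8 = $2,222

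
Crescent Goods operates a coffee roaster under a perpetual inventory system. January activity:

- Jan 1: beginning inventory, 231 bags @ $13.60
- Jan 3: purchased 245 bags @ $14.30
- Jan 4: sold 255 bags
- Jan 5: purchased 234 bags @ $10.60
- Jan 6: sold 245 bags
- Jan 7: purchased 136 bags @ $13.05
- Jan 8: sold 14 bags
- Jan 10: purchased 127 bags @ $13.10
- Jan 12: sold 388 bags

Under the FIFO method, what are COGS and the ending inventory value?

Jan 4, 255 sold [FIFO — oldest first]: 231 @ $13.60 + 24 @ $14.30 = $3,484.80
Jan 6, 245 sold [FIFO — oldest first]: 221 @ $14.30 + 24 @ $10.60 = $3,414.70
Jan 8, 14 sold [FIFO — oldest first]: 14 @ $10.60 = $148.40
Jan 12, 388 sold [FIFO — oldest first]: 196 @ $10.60 + 136 @ $13.05 + 56 @ $13.10 = $4,586.00
Total COGS = $3,484.80 + $3,414.70 + $148.40 + $4,586.00 = $11,633.90
Ending inventory: 71 @ $13.10 = $930.10

COGS = $11,633.90; ending inventory = $930.10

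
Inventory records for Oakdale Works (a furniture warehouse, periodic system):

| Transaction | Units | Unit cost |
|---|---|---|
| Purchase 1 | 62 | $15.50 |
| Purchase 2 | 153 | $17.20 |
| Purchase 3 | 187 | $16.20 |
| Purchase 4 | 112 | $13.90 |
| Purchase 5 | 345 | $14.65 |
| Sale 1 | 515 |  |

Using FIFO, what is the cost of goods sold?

Sale 1 (515) [FIFO — oldest first]: 62 @ $15.50 + 153 @ $17.20 + 187 @ $16.20 + 112 @ $13.90 + 1 @ $14.65 = $8,193.45
Ending inventory: 344 @ $14.65 = $5,039.60
Check: goods available $13,233.05 = COGS $8,193.45 + ending $5,039.60

COGS = $8,193.45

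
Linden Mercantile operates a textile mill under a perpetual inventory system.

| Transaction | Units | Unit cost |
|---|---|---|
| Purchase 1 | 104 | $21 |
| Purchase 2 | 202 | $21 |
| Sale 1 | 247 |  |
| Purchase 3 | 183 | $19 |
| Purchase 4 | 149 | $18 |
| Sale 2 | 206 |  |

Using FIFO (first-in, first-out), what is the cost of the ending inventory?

Ending inventory = $3,366

Sale 1 (247) [FIFO — oldest first]: 104 @ $21 + 143 @ $21 = $5,187
Sale 2 (206) [FIFO — oldest first]: 59 @ $21 + 147 @ $19 = $4,032
Total COGS = $5,187 + $4,032 = $9,219
Ending inventory: 36 @ $19 + 149 @ $18 = $3,366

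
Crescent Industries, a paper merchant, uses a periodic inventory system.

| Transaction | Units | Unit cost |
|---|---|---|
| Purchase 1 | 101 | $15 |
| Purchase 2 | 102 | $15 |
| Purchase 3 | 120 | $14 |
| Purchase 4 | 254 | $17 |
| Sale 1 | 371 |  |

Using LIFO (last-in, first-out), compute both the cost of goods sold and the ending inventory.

COGS = $5,956; ending inventory = $3,087

Sale 1 (371) [LIFO — newest first]: 254 @ $17 + 117 @ $14 = $5,956
Ending inventory: 101 @ $15 + 102 @ $15 + 3 @ $14 = $3,087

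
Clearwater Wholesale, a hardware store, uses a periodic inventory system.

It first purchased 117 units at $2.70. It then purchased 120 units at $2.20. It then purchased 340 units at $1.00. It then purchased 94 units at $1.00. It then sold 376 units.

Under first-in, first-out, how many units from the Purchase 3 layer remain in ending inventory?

201

Sale 1 (376) [FIFO — oldest first]: 117 @ $2.70 + 120 @ $2.20 + 139 @ $1.00 = $718.90
Ending inventory: 201 @ $1.00 + 94 @ $1.00 = $295.00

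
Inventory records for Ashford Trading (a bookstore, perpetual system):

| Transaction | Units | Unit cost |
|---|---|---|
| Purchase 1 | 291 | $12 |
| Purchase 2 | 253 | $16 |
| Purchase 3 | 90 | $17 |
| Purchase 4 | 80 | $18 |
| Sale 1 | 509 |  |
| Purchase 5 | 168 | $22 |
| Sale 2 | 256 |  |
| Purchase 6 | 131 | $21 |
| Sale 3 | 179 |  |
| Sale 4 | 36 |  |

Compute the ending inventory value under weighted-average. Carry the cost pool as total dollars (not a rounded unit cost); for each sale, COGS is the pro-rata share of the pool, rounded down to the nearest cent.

Ending inventory = $646.28

After Purchase 1: 291 on hand, pool $3,492.00 (≈ $12.0000 each)
After Purchase 2: 544 on hand, pool $7,540.00 (≈ $13.8603 each)
After Purchase 3: 634 on hand, pool $9,070.00 (≈ $14.3060 each)
After Purchase 4: 714 on hand, pool $10,510.00 (≈ $14.7199 each)
Sale 1, sell 509: 509/714 × $10,510.00 → $7,492.42
After Purchase 5: 373 on hand, pool $6,713.58 (≈ $17.9989 each)
Sale 2, sell 256: 256/373 × $6,713.58 → $4,607.71
After Purchase 6: 248 on hand, pool $4,856.87 (≈ $19.5842 each)
Sale 3, sell 179: 179/248 × $4,856.87 → $3,505.56
Sale 4, sell 36: 36/69 × $1,351.31 → $705.03
Total COGS = $7,492.42 + $4,607.71 + $3,505.56 + $705.03 = $16,310.72
Ending inventory (cost pool remaining) = $646.28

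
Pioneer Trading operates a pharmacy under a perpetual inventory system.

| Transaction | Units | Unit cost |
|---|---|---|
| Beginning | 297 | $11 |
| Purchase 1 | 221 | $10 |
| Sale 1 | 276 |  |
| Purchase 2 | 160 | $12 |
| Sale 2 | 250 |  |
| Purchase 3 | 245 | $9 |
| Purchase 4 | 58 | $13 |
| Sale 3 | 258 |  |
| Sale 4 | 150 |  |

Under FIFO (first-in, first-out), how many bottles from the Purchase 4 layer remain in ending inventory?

Sale 1 (276) [FIFO — oldest first]: 276 @ $11 = $3,036
Sale 2 (250) [FIFO — oldest first]: 21 @ $11 + 221 @ $10 + 8 @ $12 = $2,537
Sale 3 (258) [FIFO — oldest first]: 152 @ $12 + 106 @ $9 = $2,778
Sale 4 (150) [FIFO — oldest first]: 139 @ $9 + 11 @ $13 = $1,394
Total COGS = $3,036 + $2,537 + $2,778 + $1,394 = $9,745
Ending inventory: 47 @ $13 = $611
Check: goods available $10,356 = COGS $9,745 + ending $611

47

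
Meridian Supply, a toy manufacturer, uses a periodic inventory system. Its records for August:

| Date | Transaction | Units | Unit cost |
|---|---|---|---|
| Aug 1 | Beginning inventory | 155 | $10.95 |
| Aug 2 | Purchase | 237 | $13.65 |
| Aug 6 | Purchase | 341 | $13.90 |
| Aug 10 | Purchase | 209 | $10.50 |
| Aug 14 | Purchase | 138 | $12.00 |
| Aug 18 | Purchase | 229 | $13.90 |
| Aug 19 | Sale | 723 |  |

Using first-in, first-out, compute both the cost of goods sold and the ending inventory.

COGS = $9,533.20; ending inventory = $7,172.60

Aug 19, 723 sold [FIFO — oldest first]: 155 @ $10.95 + 237 @ $13.65 + 331 @ $13.90 = $9,533.20
Ending inventory: 10 @ $13.90 + 209 @ $10.50 + 138 @ $12.00 + 229 @ $13.90 = $7,172.60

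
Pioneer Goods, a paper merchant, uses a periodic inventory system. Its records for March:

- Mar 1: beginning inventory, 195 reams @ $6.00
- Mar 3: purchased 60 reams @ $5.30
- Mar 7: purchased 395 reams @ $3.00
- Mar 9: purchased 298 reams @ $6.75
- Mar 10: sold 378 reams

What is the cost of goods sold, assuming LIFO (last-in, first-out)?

COGS = $2,251.50

Mar 10, 378 sold [LIFO — newest first]: 298 @ $6.75 + 80 @ $3.00 = $2,251.50
Ending inventory: 195 @ $6.00 + 60 @ $5.30 + 315 @ $3.00 = $2,433.00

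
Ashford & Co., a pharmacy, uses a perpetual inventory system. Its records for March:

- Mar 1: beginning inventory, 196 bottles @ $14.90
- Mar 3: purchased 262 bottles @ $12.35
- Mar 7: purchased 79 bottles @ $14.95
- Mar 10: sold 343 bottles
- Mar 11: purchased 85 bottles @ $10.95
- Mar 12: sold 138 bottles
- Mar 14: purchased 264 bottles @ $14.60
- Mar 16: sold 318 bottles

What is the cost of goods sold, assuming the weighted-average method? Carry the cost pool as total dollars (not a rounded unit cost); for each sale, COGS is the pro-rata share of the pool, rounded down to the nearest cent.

After Mar 1: 196 on hand, pool $2,920.40 (≈ $14.9000 each)
After Mar 3: 458 on hand, pool $6,156.10 (≈ $13.4413 each)
After Mar 7: 537 on hand, pool $7,337.15 (≈ $13.6632 each)
Mar 10, sell 343: 343/537 × $7,337.15 → $4,686.48
After Mar 11: 279 on hand, pool $3,581.42 (≈ $12.8366 each)
Mar 12, sell 138: 138/279 × $3,581.42 → $1,771.45
After Mar 14: 405 on hand, pool $5,664.37 (≈ $13.9861 each)
Mar 16, sell 318: 318/405 × $5,664.37 → $4,447.57
Total COGS = $4,686.48 + $1,771.45 + $4,447.57 = $10,905.50
Ending inventory (cost pool remaining) = $1,216.80

COGS = $10,905.50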